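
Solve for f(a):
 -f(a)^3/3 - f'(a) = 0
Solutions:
 f(a) = -sqrt(6)*sqrt(-1/(C1 - a))/2
 f(a) = sqrt(6)*sqrt(-1/(C1 - a))/2


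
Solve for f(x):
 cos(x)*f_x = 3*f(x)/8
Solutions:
 f(x) = C1*(sin(x) + 1)^(3/16)/(sin(x) - 1)^(3/16)


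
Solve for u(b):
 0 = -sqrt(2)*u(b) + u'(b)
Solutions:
 u(b) = C1*exp(sqrt(2)*b)


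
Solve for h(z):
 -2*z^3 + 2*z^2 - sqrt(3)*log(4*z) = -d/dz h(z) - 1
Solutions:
 h(z) = C1 + z^4/2 - 2*z^3/3 + sqrt(3)*z*log(z) - sqrt(3)*z - z + 2*sqrt(3)*z*log(2)


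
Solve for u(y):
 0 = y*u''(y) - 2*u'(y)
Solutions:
 u(y) = C1 + C2*y^3


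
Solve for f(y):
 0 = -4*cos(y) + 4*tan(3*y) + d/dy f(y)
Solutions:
 f(y) = C1 + 4*log(cos(3*y))/3 + 4*sin(y)


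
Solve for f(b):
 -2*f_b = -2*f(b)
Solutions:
 f(b) = C1*exp(b)


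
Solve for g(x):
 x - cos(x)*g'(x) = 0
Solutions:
 g(x) = C1 + Integral(x/cos(x), x)


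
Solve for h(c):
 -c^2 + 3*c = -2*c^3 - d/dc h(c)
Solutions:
 h(c) = C1 - c^4/2 + c^3/3 - 3*c^2/2


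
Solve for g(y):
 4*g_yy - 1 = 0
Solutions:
 g(y) = C1 + C2*y + y^2/8


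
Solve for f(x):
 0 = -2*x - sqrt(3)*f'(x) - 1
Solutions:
 f(x) = C1 - sqrt(3)*x^2/3 - sqrt(3)*x/3


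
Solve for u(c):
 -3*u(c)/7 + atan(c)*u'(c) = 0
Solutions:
 u(c) = C1*exp(3*Integral(1/atan(c), c)/7)


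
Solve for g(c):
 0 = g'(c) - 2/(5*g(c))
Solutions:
 g(c) = -sqrt(C1 + 20*c)/5
 g(c) = sqrt(C1 + 20*c)/5


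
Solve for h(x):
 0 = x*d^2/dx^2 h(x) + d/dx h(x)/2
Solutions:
 h(x) = C1 + C2*sqrt(x)


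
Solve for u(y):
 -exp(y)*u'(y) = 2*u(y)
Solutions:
 u(y) = C1*exp(2*exp(-y))


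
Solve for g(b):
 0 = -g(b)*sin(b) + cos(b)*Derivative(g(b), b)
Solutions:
 g(b) = C1/cos(b)


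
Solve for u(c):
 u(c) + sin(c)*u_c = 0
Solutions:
 u(c) = C1*sqrt(cos(c) + 1)/sqrt(cos(c) - 1)


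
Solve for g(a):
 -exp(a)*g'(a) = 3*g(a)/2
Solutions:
 g(a) = C1*exp(3*exp(-a)/2)


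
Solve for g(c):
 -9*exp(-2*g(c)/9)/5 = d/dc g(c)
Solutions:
 g(c) = 9*log(-sqrt(C1 - 9*c)) - 9*log(15) + 9*log(10)/2
 g(c) = 9*log(C1 - 9*c)/2 - 9*log(15) + 9*log(10)/2


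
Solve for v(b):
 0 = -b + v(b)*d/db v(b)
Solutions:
 v(b) = -sqrt(C1 + b^2)
 v(b) = sqrt(C1 + b^2)


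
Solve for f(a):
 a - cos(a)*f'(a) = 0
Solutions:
 f(a) = C1 + Integral(a/cos(a), a)


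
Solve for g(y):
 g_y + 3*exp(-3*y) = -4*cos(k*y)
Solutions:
 g(y) = C1 + exp(-3*y) - 4*sin(k*y)/k


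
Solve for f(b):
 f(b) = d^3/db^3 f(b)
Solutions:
 f(b) = C3*exp(b) + (C1*sin(sqrt(3)*b/2) + C2*cos(sqrt(3)*b/2))*exp(-b/2)


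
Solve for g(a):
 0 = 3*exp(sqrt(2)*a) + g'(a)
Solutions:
 g(a) = C1 - 3*sqrt(2)*exp(sqrt(2)*a)/2


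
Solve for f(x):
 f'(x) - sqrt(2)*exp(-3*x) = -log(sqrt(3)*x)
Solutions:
 f(x) = C1 - x*log(x) + x*(1 - log(3)/2) - sqrt(2)*exp(-3*x)/3


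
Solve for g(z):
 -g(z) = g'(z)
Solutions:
 g(z) = C1*exp(-z)


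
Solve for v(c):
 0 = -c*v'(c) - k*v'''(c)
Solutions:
 v(c) = C1 + Integral(C2*airyai(c*(-1/k)^(1/3)) + C3*airybi(c*(-1/k)^(1/3)), c)


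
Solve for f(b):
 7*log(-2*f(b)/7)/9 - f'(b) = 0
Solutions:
 -9*Integral(1/(log(-_y) - log(7) + log(2)), (_y, f(b)))/7 = C1 - b


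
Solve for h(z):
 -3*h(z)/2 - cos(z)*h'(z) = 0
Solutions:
 h(z) = C1*(sin(z) - 1)^(3/4)/(sin(z) + 1)^(3/4)


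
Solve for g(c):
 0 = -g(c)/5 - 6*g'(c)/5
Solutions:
 g(c) = C1*exp(-c/6)


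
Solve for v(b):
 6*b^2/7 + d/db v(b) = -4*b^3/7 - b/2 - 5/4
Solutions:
 v(b) = C1 - b^4/7 - 2*b^3/7 - b^2/4 - 5*b/4


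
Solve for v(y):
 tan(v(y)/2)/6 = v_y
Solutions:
 v(y) = -2*asin(C1*exp(y/12)) + 2*pi
 v(y) = 2*asin(C1*exp(y/12))


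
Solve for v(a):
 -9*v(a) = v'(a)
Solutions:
 v(a) = C1*exp(-9*a)


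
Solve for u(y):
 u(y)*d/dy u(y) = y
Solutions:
 u(y) = -sqrt(C1 + y^2)
 u(y) = sqrt(C1 + y^2)


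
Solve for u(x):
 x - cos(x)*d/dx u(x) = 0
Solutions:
 u(x) = C1 + Integral(x/cos(x), x)


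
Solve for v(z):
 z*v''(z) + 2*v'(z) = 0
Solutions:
 v(z) = C1 + C2/z


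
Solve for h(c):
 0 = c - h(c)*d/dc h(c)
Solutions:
 h(c) = -sqrt(C1 + c^2)
 h(c) = sqrt(C1 + c^2)


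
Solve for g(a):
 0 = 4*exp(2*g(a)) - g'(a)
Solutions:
 g(a) = log(-sqrt(-1/(C1 + 4*a))) - log(2)/2
 g(a) = log(-1/(C1 + 4*a))/2 - log(2)/2


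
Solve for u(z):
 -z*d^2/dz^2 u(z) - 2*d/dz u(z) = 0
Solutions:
 u(z) = C1 + C2/z


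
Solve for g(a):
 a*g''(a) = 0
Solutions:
 g(a) = C1 + C2*a


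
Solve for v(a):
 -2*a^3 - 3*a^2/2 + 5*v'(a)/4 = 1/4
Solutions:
 v(a) = C1 + 2*a^4/5 + 2*a^3/5 + a/5


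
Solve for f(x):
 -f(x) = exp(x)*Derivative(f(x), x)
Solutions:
 f(x) = C1*exp(exp(-x))


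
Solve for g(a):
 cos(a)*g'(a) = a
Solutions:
 g(a) = C1 + Integral(a/cos(a), a)


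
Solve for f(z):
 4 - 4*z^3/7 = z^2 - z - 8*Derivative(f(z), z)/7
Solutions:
 f(z) = C1 + z^4/8 + 7*z^3/24 - 7*z^2/16 - 7*z/2


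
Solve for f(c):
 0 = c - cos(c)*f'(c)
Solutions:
 f(c) = C1 + Integral(c/cos(c), c)


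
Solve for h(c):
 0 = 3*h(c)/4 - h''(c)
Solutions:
 h(c) = C1*exp(-sqrt(3)*c/2) + C2*exp(sqrt(3)*c/2)


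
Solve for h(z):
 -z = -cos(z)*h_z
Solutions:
 h(z) = C1 + Integral(z/cos(z), z)


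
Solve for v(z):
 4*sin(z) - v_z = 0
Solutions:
 v(z) = C1 - 4*cos(z)


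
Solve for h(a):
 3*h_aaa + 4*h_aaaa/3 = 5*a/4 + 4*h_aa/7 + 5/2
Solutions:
 h(a) = C1 + C2*a + C3*exp(a*(-63 + sqrt(5313))/56) + C4*exp(-a*(63 + sqrt(5313))/56) - 35*a^3/96 - 1015*a^2/128


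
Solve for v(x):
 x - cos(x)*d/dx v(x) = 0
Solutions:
 v(x) = C1 + Integral(x/cos(x), x)


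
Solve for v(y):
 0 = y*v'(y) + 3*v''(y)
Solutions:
 v(y) = C1 + C2*erf(sqrt(6)*y/6)


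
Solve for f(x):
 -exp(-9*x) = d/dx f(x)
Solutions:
 f(x) = C1 + exp(-9*x)/9


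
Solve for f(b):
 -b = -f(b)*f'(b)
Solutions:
 f(b) = -sqrt(C1 + b^2)
 f(b) = sqrt(C1 + b^2)


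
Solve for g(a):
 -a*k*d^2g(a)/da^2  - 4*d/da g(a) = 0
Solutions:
 g(a) = C1 + a^(((re(k) - 4)*re(k) + im(k)^2)/(re(k)^2 + im(k)^2))*(C2*sin(4*log(a)*Abs(im(k))/(re(k)^2 + im(k)^2)) + C3*cos(4*log(a)*im(k)/(re(k)^2 + im(k)^2)))


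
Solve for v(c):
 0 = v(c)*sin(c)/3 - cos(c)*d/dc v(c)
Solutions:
 v(c) = C1/cos(c)^(1/3)


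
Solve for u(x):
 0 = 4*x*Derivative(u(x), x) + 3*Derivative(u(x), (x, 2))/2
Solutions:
 u(x) = C1 + C2*erf(2*sqrt(3)*x/3)


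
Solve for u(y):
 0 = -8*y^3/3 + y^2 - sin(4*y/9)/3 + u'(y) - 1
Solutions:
 u(y) = C1 + 2*y^4/3 - y^3/3 + y - 3*cos(4*y/9)/4


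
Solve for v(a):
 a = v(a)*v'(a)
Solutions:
 v(a) = -sqrt(C1 + a^2)
 v(a) = sqrt(C1 + a^2)


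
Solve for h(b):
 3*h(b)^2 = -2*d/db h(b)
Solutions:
 h(b) = 2/(C1 + 3*b)


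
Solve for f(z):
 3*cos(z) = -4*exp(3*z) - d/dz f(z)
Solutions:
 f(z) = C1 - 4*exp(3*z)/3 - 3*sin(z)


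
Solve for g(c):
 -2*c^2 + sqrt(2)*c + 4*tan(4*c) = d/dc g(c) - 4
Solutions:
 g(c) = C1 - 2*c^3/3 + sqrt(2)*c^2/2 + 4*c - log(cos(4*c))


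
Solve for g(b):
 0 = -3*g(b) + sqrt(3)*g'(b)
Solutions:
 g(b) = C1*exp(sqrt(3)*b)


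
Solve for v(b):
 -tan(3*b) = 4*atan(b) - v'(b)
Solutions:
 v(b) = C1 + 4*b*atan(b) - 2*log(b^2 + 1) - log(cos(3*b))/3


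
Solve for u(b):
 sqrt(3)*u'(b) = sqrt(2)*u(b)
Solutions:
 u(b) = C1*exp(sqrt(6)*b/3)


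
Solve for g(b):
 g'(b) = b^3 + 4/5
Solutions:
 g(b) = C1 + b^4/4 + 4*b/5


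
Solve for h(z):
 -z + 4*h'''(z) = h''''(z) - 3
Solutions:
 h(z) = C1 + C2*z + C3*z^2 + C4*exp(4*z) + z^4/96 - 11*z^3/96


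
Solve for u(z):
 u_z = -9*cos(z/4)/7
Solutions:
 u(z) = C1 - 36*sin(z/4)/7


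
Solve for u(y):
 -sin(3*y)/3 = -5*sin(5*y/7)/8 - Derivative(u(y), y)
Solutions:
 u(y) = C1 + 7*cos(5*y/7)/8 - cos(3*y)/9


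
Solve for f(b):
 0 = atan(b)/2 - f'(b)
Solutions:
 f(b) = C1 + b*atan(b)/2 - log(b^2 + 1)/4


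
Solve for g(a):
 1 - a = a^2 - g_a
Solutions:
 g(a) = C1 + a^3/3 + a^2/2 - a


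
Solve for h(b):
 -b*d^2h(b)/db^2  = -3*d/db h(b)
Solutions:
 h(b) = C1 + C2*b^4


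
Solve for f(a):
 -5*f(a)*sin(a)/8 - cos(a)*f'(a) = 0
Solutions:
 f(a) = C1*cos(a)^(5/8)


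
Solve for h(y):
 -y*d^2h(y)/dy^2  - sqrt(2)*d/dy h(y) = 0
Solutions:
 h(y) = C1 + C2*y^(1 - sqrt(2))


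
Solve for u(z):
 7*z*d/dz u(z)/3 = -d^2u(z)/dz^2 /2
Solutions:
 u(z) = C1 + C2*erf(sqrt(21)*z/3)


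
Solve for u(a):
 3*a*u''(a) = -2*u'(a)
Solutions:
 u(a) = C1 + C2*a^(1/3)


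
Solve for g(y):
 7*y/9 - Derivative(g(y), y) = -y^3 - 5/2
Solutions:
 g(y) = C1 + y^4/4 + 7*y^2/18 + 5*y/2


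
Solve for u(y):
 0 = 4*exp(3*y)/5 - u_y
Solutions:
 u(y) = C1 + 4*exp(3*y)/15


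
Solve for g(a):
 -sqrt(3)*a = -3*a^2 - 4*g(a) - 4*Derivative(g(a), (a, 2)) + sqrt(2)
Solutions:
 g(a) = C1*sin(a) + C2*cos(a) - 3*a^2/4 + sqrt(3)*a/4 + sqrt(2)/4 + 3/2


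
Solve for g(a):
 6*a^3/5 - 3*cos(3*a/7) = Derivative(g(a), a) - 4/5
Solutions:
 g(a) = C1 + 3*a^4/10 + 4*a/5 - 7*sin(3*a/7)


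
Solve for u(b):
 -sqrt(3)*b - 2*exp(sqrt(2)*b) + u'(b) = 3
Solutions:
 u(b) = C1 + sqrt(3)*b^2/2 + 3*b + sqrt(2)*exp(sqrt(2)*b)


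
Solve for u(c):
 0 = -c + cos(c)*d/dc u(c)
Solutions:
 u(c) = C1 + Integral(c/cos(c), c)


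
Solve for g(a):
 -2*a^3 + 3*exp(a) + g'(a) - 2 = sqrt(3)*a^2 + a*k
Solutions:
 g(a) = C1 + a^4/2 + sqrt(3)*a^3/3 + a^2*k/2 + 2*a - 3*exp(a)


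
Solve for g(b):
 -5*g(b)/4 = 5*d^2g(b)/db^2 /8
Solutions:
 g(b) = C1*sin(sqrt(2)*b) + C2*cos(sqrt(2)*b)


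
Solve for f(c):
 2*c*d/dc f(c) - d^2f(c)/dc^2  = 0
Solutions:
 f(c) = C1 + C2*erfi(c)


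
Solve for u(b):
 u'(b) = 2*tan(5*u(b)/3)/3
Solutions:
 u(b) = -3*asin(C1*exp(10*b/9))/5 + 3*pi/5
 u(b) = 3*asin(C1*exp(10*b/9))/5


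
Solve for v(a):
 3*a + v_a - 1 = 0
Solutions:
 v(a) = C1 - 3*a^2/2 + a


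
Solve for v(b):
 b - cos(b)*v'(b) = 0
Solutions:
 v(b) = C1 + Integral(b/cos(b), b)


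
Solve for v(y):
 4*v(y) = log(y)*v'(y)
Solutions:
 v(y) = C1*exp(4*Integral(1/log(y), y))


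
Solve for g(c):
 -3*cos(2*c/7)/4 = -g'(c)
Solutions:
 g(c) = C1 + 21*sin(2*c/7)/8


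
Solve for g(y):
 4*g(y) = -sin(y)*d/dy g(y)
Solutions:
 g(y) = C1*(cos(y)^2 + 2*cos(y) + 1)/(cos(y)^2 - 2*cos(y) + 1)


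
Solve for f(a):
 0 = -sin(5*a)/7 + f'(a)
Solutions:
 f(a) = C1 - cos(5*a)/35


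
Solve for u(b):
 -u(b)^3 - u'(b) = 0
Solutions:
 u(b) = -sqrt(2)*sqrt(-1/(C1 - b))/2
 u(b) = sqrt(2)*sqrt(-1/(C1 - b))/2


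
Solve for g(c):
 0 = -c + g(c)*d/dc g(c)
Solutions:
 g(c) = -sqrt(C1 + c^2)
 g(c) = sqrt(C1 + c^2)


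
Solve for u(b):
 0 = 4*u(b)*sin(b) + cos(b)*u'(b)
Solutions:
 u(b) = C1*cos(b)^4


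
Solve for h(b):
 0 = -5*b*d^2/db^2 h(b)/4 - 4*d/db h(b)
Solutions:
 h(b) = C1 + C2/b^(11/5)


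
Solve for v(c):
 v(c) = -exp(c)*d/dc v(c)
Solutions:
 v(c) = C1*exp(exp(-c))


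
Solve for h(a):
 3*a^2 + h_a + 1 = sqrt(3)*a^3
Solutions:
 h(a) = C1 + sqrt(3)*a^4/4 - a^3 - a


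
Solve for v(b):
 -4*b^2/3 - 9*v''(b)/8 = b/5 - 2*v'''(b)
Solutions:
 v(b) = C1 + C2*b + C3*exp(9*b/16) - 8*b^4/81 - 2668*b^3/3645 - 42688*b^2/10935


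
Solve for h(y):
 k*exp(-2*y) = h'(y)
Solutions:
 h(y) = C1 - k*exp(-2*y)/2


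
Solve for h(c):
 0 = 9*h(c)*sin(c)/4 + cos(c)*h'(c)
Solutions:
 h(c) = C1*cos(c)^(9/4)


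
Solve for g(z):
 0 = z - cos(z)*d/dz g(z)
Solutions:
 g(z) = C1 + Integral(z/cos(z), z)


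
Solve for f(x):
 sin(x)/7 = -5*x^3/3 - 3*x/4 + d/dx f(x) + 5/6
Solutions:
 f(x) = C1 + 5*x^4/12 + 3*x^2/8 - 5*x/6 - cos(x)/7


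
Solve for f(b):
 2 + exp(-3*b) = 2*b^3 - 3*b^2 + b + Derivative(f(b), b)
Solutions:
 f(b) = C1 - b^4/2 + b^3 - b^2/2 + 2*b - exp(-3*b)/3


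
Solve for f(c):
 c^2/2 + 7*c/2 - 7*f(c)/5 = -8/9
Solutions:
 f(c) = 5*c^2/14 + 5*c/2 + 40/63


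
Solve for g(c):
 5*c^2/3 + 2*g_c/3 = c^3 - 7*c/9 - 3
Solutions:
 g(c) = C1 + 3*c^4/8 - 5*c^3/6 - 7*c^2/12 - 9*c/2


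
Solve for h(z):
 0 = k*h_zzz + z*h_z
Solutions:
 h(z) = C1 + Integral(C2*airyai(z*(-1/k)^(1/3)) + C3*airybi(z*(-1/k)^(1/3)), z)


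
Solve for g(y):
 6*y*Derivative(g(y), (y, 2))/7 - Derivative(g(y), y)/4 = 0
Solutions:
 g(y) = C1 + C2*y^(31/24)


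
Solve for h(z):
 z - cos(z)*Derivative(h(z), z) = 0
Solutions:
 h(z) = C1 + Integral(z/cos(z), z)


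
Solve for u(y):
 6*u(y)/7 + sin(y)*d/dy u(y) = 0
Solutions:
 u(y) = C1*(cos(y) + 1)^(3/7)/(cos(y) - 1)^(3/7)


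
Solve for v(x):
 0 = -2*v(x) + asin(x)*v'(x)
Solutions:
 v(x) = C1*exp(2*Integral(1/asin(x), x))


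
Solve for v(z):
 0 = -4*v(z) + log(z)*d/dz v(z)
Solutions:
 v(z) = C1*exp(4*Integral(1/log(z), z))


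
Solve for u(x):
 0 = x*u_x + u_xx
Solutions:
 u(x) = C1 + C2*erf(sqrt(2)*x/2)


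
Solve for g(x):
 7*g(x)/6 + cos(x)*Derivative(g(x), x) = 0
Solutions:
 g(x) = C1*(sin(x) - 1)^(7/12)/(sin(x) + 1)^(7/12)


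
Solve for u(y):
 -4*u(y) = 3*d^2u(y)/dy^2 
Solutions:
 u(y) = C1*sin(2*sqrt(3)*y/3) + C2*cos(2*sqrt(3)*y/3)


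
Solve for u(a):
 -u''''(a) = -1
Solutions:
 u(a) = C1 + C2*a + C3*a^2 + C4*a^3 + a^4/24


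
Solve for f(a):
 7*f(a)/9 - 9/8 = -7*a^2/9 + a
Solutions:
 f(a) = -a^2 + 9*a/7 + 81/56


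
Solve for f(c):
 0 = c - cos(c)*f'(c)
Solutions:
 f(c) = C1 + Integral(c/cos(c), c)


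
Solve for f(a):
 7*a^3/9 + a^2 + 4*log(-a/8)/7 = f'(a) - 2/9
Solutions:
 f(a) = C1 + 7*a^4/36 + a^3/3 + 4*a*log(-a)/7 + 2*a*(-54*log(2) - 11)/63


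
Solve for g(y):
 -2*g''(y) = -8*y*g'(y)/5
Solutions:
 g(y) = C1 + C2*erfi(sqrt(10)*y/5)


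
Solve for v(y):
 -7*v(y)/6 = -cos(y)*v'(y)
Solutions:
 v(y) = C1*(sin(y) + 1)^(7/12)/(sin(y) - 1)^(7/12)


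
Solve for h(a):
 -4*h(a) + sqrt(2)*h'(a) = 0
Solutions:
 h(a) = C1*exp(2*sqrt(2)*a)


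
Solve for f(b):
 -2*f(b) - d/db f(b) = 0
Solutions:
 f(b) = C1*exp(-2*b)


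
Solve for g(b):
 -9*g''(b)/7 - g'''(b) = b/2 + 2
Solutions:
 g(b) = C1 + C2*b + C3*exp(-9*b/7) - 7*b^3/108 - 203*b^2/324


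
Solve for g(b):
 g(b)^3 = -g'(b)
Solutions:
 g(b) = -sqrt(2)*sqrt(-1/(C1 - b))/2
 g(b) = sqrt(2)*sqrt(-1/(C1 - b))/2


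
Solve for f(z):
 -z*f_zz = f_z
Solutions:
 f(z) = C1 + C2*log(z)


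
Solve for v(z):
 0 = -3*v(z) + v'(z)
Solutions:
 v(z) = C1*exp(3*z)


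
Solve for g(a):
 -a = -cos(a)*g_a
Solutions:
 g(a) = C1 + Integral(a/cos(a), a)


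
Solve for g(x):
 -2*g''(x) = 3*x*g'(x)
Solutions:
 g(x) = C1 + C2*erf(sqrt(3)*x/2)


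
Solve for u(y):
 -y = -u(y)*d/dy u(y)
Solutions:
 u(y) = -sqrt(C1 + y^2)
 u(y) = sqrt(C1 + y^2)


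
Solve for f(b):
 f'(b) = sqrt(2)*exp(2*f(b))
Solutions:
 f(b) = log(-sqrt(-1/(C1 + sqrt(2)*b))) - log(2)/2
 f(b) = log(-1/(C1 + sqrt(2)*b))/2 - log(2)/2


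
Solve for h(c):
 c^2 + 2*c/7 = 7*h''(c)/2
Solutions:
 h(c) = C1 + C2*c + c^4/42 + 2*c^3/147


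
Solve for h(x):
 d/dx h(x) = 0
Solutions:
 h(x) = C1


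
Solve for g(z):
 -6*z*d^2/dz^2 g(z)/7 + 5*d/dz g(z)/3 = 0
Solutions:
 g(z) = C1 + C2*z^(53/18)


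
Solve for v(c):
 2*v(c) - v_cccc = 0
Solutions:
 v(c) = C1*exp(-2^(1/4)*c) + C2*exp(2^(1/4)*c) + C3*sin(2^(1/4)*c) + C4*cos(2^(1/4)*c)


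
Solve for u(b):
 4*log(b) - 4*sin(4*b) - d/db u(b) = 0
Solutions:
 u(b) = C1 + 4*b*log(b) - 4*b + cos(4*b)


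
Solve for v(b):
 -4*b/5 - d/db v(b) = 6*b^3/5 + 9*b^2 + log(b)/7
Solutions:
 v(b) = C1 - 3*b^4/10 - 3*b^3 - 2*b^2/5 - b*log(b)/7 + b/7


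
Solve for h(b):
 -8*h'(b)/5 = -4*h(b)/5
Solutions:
 h(b) = C1*exp(b/2)


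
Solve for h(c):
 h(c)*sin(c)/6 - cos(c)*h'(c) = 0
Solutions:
 h(c) = C1/cos(c)^(1/6)


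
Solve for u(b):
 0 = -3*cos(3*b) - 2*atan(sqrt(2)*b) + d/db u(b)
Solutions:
 u(b) = C1 + 2*b*atan(sqrt(2)*b) - sqrt(2)*log(2*b^2 + 1)/2 + sin(3*b)


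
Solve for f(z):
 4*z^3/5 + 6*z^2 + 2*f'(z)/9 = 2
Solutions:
 f(z) = C1 - 9*z^4/10 - 9*z^3 + 9*z


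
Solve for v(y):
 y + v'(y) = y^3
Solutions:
 v(y) = C1 + y^4/4 - y^2/2


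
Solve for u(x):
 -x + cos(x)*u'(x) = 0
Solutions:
 u(x) = C1 + Integral(x/cos(x), x)


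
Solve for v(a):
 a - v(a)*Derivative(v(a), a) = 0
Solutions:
 v(a) = -sqrt(C1 + a^2)
 v(a) = sqrt(C1 + a^2)


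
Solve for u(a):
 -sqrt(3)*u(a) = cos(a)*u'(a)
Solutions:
 u(a) = C1*(sin(a) - 1)^(sqrt(3)/2)/(sin(a) + 1)^(sqrt(3)/2)


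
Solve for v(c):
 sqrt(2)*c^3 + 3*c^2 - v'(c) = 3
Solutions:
 v(c) = C1 + sqrt(2)*c^4/4 + c^3 - 3*c


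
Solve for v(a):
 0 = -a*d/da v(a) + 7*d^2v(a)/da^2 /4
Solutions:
 v(a) = C1 + C2*erfi(sqrt(14)*a/7)


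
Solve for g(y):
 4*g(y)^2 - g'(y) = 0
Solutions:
 g(y) = -1/(C1 + 4*y)


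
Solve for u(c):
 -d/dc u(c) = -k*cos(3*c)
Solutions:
 u(c) = C1 + k*sin(3*c)/3


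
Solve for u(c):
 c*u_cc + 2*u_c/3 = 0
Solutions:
 u(c) = C1 + C2*c^(1/3)


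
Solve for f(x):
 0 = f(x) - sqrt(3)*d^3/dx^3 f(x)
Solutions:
 f(x) = C3*exp(3^(5/6)*x/3) + (C1*sin(3^(1/3)*x/2) + C2*cos(3^(1/3)*x/2))*exp(-3^(5/6)*x/6)


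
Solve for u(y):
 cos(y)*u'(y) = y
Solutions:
 u(y) = C1 + Integral(y/cos(y), y)


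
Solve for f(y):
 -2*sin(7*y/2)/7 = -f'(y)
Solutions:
 f(y) = C1 - 4*cos(7*y/2)/49


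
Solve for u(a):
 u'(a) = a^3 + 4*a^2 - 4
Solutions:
 u(a) = C1 + a^4/4 + 4*a^3/3 - 4*a


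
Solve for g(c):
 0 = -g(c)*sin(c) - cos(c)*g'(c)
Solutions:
 g(c) = C1*cos(c)


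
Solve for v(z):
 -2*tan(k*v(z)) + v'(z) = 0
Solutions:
 v(z) = Piecewise((-asin(exp(C1*k + 2*k*z))/k + pi/k, Ne(k, 0)), (nan, True))
 v(z) = Piecewise((asin(exp(C1*k + 2*k*z))/k, Ne(k, 0)), (nan, True))


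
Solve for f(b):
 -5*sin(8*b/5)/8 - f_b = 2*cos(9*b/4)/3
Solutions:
 f(b) = C1 - 8*sin(9*b/4)/27 + 25*cos(8*b/5)/64


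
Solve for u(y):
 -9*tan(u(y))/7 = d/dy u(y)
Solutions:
 u(y) = pi - asin(C1*exp(-9*y/7))
 u(y) = asin(C1*exp(-9*y/7))


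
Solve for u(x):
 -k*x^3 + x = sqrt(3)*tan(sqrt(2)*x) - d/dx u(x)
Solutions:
 u(x) = C1 + k*x^4/4 - x^2/2 - sqrt(6)*log(cos(sqrt(2)*x))/2


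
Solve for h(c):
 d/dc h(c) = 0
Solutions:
 h(c) = C1


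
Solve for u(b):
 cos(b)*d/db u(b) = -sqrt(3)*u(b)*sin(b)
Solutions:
 u(b) = C1*cos(b)^(sqrt(3))


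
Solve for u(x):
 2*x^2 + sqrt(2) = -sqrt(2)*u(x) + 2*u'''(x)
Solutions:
 u(x) = C3*exp(2^(5/6)*x/2) - sqrt(2)*x^2 + (C1*sin(2^(5/6)*sqrt(3)*x/4) + C2*cos(2^(5/6)*sqrt(3)*x/4))*exp(-2^(5/6)*x/4) - 1


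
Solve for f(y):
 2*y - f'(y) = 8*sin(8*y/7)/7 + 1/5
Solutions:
 f(y) = C1 + y^2 - y/5 + cos(8*y/7)


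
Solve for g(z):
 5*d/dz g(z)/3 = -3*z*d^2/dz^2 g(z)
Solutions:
 g(z) = C1 + C2*z^(4/9)


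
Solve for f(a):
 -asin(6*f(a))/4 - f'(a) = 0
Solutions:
 Integral(1/asin(6*_y), (_y, f(a))) = C1 - a/4


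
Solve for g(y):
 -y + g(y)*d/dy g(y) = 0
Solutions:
 g(y) = -sqrt(C1 + y^2)
 g(y) = sqrt(C1 + y^2)


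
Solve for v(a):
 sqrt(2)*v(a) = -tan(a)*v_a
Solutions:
 v(a) = C1/sin(a)^(sqrt(2))


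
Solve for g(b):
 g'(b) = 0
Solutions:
 g(b) = C1


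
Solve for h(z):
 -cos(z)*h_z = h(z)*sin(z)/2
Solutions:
 h(z) = C1*sqrt(cos(z))


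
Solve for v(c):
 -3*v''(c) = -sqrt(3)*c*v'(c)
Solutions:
 v(c) = C1 + C2*erfi(sqrt(2)*3^(3/4)*c/6)


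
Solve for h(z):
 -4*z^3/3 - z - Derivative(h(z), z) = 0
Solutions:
 h(z) = C1 - z^4/3 - z^2/2


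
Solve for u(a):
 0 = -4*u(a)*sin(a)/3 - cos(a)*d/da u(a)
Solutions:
 u(a) = C1*cos(a)^(4/3)


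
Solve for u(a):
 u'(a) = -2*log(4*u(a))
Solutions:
 Integral(1/(log(_y) + 2*log(2)), (_y, u(a)))/2 = C1 - a


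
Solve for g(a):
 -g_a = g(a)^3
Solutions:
 g(a) = -sqrt(2)*sqrt(-1/(C1 - a))/2
 g(a) = sqrt(2)*sqrt(-1/(C1 - a))/2


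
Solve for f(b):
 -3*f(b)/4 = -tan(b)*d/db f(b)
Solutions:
 f(b) = C1*sin(b)^(3/4)


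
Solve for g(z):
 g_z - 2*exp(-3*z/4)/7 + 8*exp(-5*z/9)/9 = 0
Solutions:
 g(z) = C1 - 8*exp(-3*z/4)/21 + 8*exp(-5*z/9)/5


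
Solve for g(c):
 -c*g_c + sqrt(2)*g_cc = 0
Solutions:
 g(c) = C1 + C2*erfi(2^(1/4)*c/2)


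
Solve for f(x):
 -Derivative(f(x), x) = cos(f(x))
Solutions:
 f(x) = pi - asin((C1 + exp(2*x))/(C1 - exp(2*x)))
 f(x) = asin((C1 + exp(2*x))/(C1 - exp(2*x)))


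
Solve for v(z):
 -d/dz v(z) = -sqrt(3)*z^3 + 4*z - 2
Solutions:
 v(z) = C1 + sqrt(3)*z^4/4 - 2*z^2 + 2*z


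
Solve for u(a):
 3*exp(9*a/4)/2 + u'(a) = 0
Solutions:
 u(a) = C1 - 2*exp(9*a/4)/3


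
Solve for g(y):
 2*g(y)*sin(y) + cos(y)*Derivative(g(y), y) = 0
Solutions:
 g(y) = C1*cos(y)^2


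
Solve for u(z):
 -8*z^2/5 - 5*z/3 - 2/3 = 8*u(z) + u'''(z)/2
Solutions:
 u(z) = C3*exp(-2*2^(1/3)*z) - z^2/5 - 5*z/24 + (C1*sin(2^(1/3)*sqrt(3)*z) + C2*cos(2^(1/3)*sqrt(3)*z))*exp(2^(1/3)*z) - 1/12


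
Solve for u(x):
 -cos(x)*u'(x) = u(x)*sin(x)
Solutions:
 u(x) = C1*cos(x)


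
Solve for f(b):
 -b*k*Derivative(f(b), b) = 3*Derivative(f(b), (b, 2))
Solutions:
 f(b) = Piecewise((-sqrt(6)*sqrt(pi)*C1*erf(sqrt(6)*b*sqrt(k)/6)/(2*sqrt(k)) - C2, (k > 0) | (k < 0)), (-C1*b - C2, True))


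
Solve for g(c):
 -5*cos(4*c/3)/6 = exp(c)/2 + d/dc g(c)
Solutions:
 g(c) = C1 - exp(c)/2 - 5*sin(4*c/3)/8


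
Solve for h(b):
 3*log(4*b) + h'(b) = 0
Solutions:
 h(b) = C1 - 3*b*log(b) - b*log(64) + 3*b


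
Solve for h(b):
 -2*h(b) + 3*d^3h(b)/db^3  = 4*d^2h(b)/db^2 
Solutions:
 h(b) = C1*exp(b*(-(9*sqrt(1113) + 307)^(1/3) - 16/(9*sqrt(1113) + 307)^(1/3) + 8)/18)*sin(sqrt(3)*b*(-(9*sqrt(1113) + 307)^(1/3) + 16/(9*sqrt(1113) + 307)^(1/3))/18) + C2*exp(b*(-(9*sqrt(1113) + 307)^(1/3) - 16/(9*sqrt(1113) + 307)^(1/3) + 8)/18)*cos(sqrt(3)*b*(-(9*sqrt(1113) + 307)^(1/3) + 16/(9*sqrt(1113) + 307)^(1/3))/18) + C3*exp(b*(16/(9*sqrt(1113) + 307)^(1/3) + 4 + (9*sqrt(1113) + 307)^(1/3))/9)


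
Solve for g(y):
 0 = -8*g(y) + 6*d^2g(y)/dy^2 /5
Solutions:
 g(y) = C1*exp(-2*sqrt(15)*y/3) + C2*exp(2*sqrt(15)*y/3)


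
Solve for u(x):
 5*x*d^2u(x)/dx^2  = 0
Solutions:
 u(x) = C1 + C2*x


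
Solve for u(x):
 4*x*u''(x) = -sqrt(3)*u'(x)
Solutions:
 u(x) = C1 + C2*x^(1 - sqrt(3)/4)


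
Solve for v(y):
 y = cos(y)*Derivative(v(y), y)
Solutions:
 v(y) = C1 + Integral(y/cos(y), y)


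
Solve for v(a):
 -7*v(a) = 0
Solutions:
 v(a) = 0


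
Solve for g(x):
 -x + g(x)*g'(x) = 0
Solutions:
 g(x) = -sqrt(C1 + x^2)
 g(x) = sqrt(C1 + x^2)


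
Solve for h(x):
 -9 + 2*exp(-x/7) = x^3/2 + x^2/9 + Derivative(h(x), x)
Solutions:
 h(x) = C1 - x^4/8 - x^3/27 - 9*x - 14*exp(-x/7)


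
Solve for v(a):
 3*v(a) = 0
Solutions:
 v(a) = 0


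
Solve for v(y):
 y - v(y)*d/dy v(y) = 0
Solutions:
 v(y) = -sqrt(C1 + y^2)
 v(y) = sqrt(C1 + y^2)


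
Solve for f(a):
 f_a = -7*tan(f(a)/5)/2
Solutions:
 f(a) = -5*asin(C1*exp(-7*a/10)) + 5*pi
 f(a) = 5*asin(C1*exp(-7*a/10))


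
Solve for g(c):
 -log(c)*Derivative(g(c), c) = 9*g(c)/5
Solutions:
 g(c) = C1*exp(-9*Integral(1/log(c), c)/5)


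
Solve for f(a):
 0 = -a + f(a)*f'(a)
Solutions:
 f(a) = -sqrt(C1 + a^2)
 f(a) = sqrt(C1 + a^2)


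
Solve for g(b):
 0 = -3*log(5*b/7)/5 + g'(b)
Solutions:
 g(b) = C1 + 3*b*log(b)/5 - 3*b*log(7)/5 - 3*b/5 + 3*b*log(5)/5


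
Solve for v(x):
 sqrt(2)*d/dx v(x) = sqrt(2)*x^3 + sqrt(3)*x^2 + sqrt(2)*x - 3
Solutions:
 v(x) = C1 + x^4/4 + sqrt(6)*x^3/6 + x^2/2 - 3*sqrt(2)*x/2


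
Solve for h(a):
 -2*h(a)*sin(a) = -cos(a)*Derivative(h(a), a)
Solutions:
 h(a) = C1/cos(a)^2


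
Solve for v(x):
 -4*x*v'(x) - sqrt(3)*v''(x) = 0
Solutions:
 v(x) = C1 + C2*erf(sqrt(2)*3^(3/4)*x/3)


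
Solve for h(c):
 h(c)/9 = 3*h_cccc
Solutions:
 h(c) = C1*exp(-3^(1/4)*c/3) + C2*exp(3^(1/4)*c/3) + C3*sin(3^(1/4)*c/3) + C4*cos(3^(1/4)*c/3)


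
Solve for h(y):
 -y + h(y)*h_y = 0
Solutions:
 h(y) = -sqrt(C1 + y^2)
 h(y) = sqrt(C1 + y^2)


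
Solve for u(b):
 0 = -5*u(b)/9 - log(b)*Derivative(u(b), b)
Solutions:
 u(b) = C1*exp(-5*Integral(1/log(b), b)/9)


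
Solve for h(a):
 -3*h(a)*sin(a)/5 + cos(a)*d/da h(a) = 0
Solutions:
 h(a) = C1/cos(a)^(3/5)


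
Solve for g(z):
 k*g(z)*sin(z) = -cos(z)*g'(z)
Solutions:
 g(z) = C1*exp(k*log(cos(z)))


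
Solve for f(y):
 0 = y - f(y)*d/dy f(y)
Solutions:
 f(y) = -sqrt(C1 + y^2)
 f(y) = sqrt(C1 + y^2)


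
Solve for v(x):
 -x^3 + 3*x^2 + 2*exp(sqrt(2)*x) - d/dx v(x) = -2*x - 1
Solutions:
 v(x) = C1 - x^4/4 + x^3 + x^2 + x + sqrt(2)*exp(sqrt(2)*x)


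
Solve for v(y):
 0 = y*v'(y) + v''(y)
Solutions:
 v(y) = C1 + C2*erf(sqrt(2)*y/2)


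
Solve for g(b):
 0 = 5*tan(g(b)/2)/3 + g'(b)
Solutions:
 g(b) = -2*asin(C1*exp(-5*b/6)) + 2*pi
 g(b) = 2*asin(C1*exp(-5*b/6))


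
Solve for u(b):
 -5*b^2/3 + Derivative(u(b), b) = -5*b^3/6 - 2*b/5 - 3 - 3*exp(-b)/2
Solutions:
 u(b) = C1 - 5*b^4/24 + 5*b^3/9 - b^2/5 - 3*b + 3*exp(-b)/2


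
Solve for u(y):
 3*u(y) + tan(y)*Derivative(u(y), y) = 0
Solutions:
 u(y) = C1/sin(y)^3


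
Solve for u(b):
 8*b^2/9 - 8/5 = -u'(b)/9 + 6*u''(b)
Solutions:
 u(b) = C1 + C2*exp(b/54) - 8*b^3/3 - 432*b^2 - 233208*b/5


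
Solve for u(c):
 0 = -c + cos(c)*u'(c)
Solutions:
 u(c) = C1 + Integral(c/cos(c), c)


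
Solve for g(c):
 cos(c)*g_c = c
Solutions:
 g(c) = C1 + Integral(c/cos(c), c)


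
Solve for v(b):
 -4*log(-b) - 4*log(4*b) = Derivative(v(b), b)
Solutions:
 v(b) = C1 - 8*b*log(b) + 4*b*(-2*log(2) + 2 - I*pi)


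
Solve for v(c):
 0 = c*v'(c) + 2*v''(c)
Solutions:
 v(c) = C1 + C2*erf(c/2)


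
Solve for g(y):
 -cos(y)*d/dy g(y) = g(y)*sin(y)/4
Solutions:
 g(y) = C1*cos(y)^(1/4)


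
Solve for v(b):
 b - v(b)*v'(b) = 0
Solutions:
 v(b) = -sqrt(C1 + b^2)
 v(b) = sqrt(C1 + b^2)


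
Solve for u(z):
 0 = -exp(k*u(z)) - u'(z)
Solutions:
 u(z) = Piecewise((log(1/(C1*k + k*z))/k, Ne(k, 0)), (nan, True))
 u(z) = Piecewise((C1 - z, Eq(k, 0)), (nan, True))


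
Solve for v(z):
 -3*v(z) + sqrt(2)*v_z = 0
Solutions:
 v(z) = C1*exp(3*sqrt(2)*z/2)


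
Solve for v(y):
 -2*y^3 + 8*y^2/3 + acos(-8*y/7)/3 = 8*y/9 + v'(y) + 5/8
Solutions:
 v(y) = C1 - y^4/2 + 8*y^3/9 - 4*y^2/9 + y*acos(-8*y/7)/3 - 5*y/8 + sqrt(49 - 64*y^2)/24


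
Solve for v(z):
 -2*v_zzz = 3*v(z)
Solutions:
 v(z) = C3*exp(-2^(2/3)*3^(1/3)*z/2) + (C1*sin(2^(2/3)*3^(5/6)*z/4) + C2*cos(2^(2/3)*3^(5/6)*z/4))*exp(2^(2/3)*3^(1/3)*z/4)


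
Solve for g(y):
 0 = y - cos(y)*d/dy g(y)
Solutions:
 g(y) = C1 + Integral(y/cos(y), y)


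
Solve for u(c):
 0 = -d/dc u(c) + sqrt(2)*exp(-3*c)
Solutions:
 u(c) = C1 - sqrt(2)*exp(-3*c)/3


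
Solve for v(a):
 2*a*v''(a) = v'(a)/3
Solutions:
 v(a) = C1 + C2*a^(7/6)


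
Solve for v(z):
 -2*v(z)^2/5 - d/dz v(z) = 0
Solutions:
 v(z) = 5/(C1 + 2*z)


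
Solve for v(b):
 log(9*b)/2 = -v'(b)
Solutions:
 v(b) = C1 - b*log(b)/2 - b*log(3) + b/2


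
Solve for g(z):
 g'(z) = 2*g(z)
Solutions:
 g(z) = C1*exp(2*z)


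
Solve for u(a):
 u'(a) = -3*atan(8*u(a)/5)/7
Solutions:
 Integral(1/atan(8*_y/5), (_y, u(a))) = C1 - 3*a/7


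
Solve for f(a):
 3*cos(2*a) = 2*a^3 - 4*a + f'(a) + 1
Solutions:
 f(a) = C1 - a^4/2 + 2*a^2 - a + 3*sin(2*a)/2


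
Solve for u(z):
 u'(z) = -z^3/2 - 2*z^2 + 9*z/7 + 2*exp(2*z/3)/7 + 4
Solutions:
 u(z) = C1 - z^4/8 - 2*z^3/3 + 9*z^2/14 + 4*z + 3*exp(2*z/3)/7


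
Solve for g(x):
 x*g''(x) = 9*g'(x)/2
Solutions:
 g(x) = C1 + C2*x^(11/2)


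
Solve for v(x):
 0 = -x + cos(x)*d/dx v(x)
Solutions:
 v(x) = C1 + Integral(x/cos(x), x)


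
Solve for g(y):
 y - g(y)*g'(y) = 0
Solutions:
 g(y) = -sqrt(C1 + y^2)
 g(y) = sqrt(C1 + y^2)


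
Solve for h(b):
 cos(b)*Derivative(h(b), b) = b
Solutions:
 h(b) = C1 + Integral(b/cos(b), b)


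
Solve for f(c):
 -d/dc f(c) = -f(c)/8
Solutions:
 f(c) = C1*exp(c/8)


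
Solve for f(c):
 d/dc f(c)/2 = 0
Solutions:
 f(c) = C1


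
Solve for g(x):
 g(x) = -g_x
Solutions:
 g(x) = C1*exp(-x)


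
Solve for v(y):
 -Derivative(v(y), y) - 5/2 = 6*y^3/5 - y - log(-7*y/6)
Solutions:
 v(y) = C1 - 3*y^4/10 + y^2/2 + y*log(-y) + y*(-7/2 - log(6) + log(7))


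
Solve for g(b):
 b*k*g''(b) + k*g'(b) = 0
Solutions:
 g(b) = C1 + C2*log(b)


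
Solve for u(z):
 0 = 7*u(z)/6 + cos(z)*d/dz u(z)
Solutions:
 u(z) = C1*(sin(z) - 1)^(7/12)/(sin(z) + 1)^(7/12)


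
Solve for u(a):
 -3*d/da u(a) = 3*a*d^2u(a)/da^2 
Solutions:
 u(a) = C1 + C2*log(a)


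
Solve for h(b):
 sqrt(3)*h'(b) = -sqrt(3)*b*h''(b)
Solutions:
 h(b) = C1 + C2*log(b)


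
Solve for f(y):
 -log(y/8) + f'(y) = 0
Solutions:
 f(y) = C1 + y*log(y) - y*log(8) - y


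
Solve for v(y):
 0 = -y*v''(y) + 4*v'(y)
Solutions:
 v(y) = C1 + C2*y^5


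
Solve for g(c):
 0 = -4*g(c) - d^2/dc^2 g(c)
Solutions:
 g(c) = C1*sin(2*c) + C2*cos(2*c)


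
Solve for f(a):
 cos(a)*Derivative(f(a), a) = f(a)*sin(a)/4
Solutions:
 f(a) = C1/cos(a)^(1/4)


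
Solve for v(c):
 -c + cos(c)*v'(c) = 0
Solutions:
 v(c) = C1 + Integral(c/cos(c), c)


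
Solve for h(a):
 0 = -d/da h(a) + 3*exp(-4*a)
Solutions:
 h(a) = C1 - 3*exp(-4*a)/4


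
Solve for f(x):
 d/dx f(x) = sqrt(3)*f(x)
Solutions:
 f(x) = C1*exp(sqrt(3)*x)


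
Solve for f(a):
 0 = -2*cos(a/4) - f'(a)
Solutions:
 f(a) = C1 - 8*sin(a/4)


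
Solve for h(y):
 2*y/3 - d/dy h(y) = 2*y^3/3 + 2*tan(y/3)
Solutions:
 h(y) = C1 - y^4/6 + y^2/3 + 6*log(cos(y/3))


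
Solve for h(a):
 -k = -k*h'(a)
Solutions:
 h(a) = C1 + a


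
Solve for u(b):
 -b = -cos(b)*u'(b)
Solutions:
 u(b) = C1 + Integral(b/cos(b), b)


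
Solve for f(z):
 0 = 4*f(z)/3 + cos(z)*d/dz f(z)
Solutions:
 f(z) = C1*(sin(z) - 1)^(2/3)/(sin(z) + 1)^(2/3)


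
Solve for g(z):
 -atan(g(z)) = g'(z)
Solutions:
 Integral(1/atan(_y), (_y, g(z))) = C1 - z


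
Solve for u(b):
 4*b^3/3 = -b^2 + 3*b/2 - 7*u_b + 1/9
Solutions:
 u(b) = C1 - b^4/21 - b^3/21 + 3*b^2/28 + b/63


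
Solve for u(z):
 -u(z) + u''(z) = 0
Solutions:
 u(z) = C1*exp(-z) + C2*exp(z)


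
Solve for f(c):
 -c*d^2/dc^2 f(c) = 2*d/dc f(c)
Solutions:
 f(c) = C1 + C2/c


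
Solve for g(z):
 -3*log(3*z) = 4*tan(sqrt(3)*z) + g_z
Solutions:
 g(z) = C1 - 3*z*log(z) - 3*z*log(3) + 3*z + 4*sqrt(3)*log(cos(sqrt(3)*z))/3


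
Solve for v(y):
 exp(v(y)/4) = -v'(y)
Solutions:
 v(y) = 4*log(1/(C1 + y)) + 8*log(2)


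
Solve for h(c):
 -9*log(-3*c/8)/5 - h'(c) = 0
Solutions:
 h(c) = C1 - 9*c*log(-c)/5 + 9*c*(-log(3) + 1 + 3*log(2))/5


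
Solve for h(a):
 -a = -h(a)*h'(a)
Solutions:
 h(a) = -sqrt(C1 + a^2)
 h(a) = sqrt(C1 + a^2)


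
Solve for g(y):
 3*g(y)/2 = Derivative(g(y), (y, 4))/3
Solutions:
 g(y) = C1*exp(-2^(3/4)*sqrt(3)*y/2) + C2*exp(2^(3/4)*sqrt(3)*y/2) + C3*sin(2^(3/4)*sqrt(3)*y/2) + C4*cos(2^(3/4)*sqrt(3)*y/2)


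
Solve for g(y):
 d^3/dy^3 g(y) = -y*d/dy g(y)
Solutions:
 g(y) = C1 + Integral(C2*airyai(-y) + C3*airybi(-y), y)


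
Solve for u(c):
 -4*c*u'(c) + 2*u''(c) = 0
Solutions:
 u(c) = C1 + C2*erfi(c)


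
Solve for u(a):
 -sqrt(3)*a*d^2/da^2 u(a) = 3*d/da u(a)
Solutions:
 u(a) = C1 + C2*a^(1 - sqrt(3))


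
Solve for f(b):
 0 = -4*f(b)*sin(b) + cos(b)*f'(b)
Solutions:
 f(b) = C1/cos(b)^4


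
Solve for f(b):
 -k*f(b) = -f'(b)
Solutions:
 f(b) = C1*exp(b*k)


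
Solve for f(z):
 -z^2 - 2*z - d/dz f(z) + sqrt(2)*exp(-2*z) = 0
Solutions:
 f(z) = C1 - z^3/3 - z^2 - sqrt(2)*exp(-2*z)/2


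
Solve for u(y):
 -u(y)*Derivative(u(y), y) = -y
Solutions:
 u(y) = -sqrt(C1 + y^2)
 u(y) = sqrt(C1 + y^2)


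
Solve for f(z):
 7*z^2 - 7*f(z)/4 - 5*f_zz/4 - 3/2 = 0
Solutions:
 f(z) = C1*sin(sqrt(35)*z/5) + C2*cos(sqrt(35)*z/5) + 4*z^2 - 46/7


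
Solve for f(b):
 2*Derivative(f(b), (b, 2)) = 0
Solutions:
 f(b) = C1 + C2*b


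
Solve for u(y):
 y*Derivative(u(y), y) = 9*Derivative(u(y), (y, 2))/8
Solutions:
 u(y) = C1 + C2*erfi(2*y/3)


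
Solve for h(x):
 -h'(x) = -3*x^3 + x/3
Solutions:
 h(x) = C1 + 3*x^4/4 - x^2/6


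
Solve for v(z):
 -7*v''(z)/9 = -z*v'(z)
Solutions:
 v(z) = C1 + C2*erfi(3*sqrt(14)*z/14)


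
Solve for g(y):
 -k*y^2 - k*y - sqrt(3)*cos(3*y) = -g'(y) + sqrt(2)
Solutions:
 g(y) = C1 + k*y^3/3 + k*y^2/2 + sqrt(2)*y + sqrt(3)*sin(3*y)/3


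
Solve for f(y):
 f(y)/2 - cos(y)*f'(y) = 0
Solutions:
 f(y) = C1*(sin(y) + 1)^(1/4)/(sin(y) - 1)^(1/4)


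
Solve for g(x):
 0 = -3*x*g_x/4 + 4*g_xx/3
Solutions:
 g(x) = C1 + C2*erfi(3*sqrt(2)*x/8)


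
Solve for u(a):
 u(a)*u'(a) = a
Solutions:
 u(a) = -sqrt(C1 + a^2)
 u(a) = sqrt(C1 + a^2)


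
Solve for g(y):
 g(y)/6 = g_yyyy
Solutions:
 g(y) = C1*exp(-6^(3/4)*y/6) + C2*exp(6^(3/4)*y/6) + C3*sin(6^(3/4)*y/6) + C4*cos(6^(3/4)*y/6)


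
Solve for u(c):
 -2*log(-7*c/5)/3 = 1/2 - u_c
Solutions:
 u(c) = C1 + 2*c*log(-c)/3 + c*(-4*log(5) - 1 + 4*log(7))/6


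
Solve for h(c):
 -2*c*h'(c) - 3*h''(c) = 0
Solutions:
 h(c) = C1 + C2*erf(sqrt(3)*c/3)


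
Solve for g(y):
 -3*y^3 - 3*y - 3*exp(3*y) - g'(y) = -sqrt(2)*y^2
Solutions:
 g(y) = C1 - 3*y^4/4 + sqrt(2)*y^3/3 - 3*y^2/2 - exp(3*y)


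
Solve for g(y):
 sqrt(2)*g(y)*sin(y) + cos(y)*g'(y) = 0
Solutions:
 g(y) = C1*cos(y)^(sqrt(2))


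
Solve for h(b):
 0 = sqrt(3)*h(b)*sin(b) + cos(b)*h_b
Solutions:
 h(b) = C1*cos(b)^(sqrt(3))


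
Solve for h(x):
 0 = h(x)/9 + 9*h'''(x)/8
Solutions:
 h(x) = C3*exp(-2*3^(2/3)*x/9) + (C1*sin(3^(1/6)*x/3) + C2*cos(3^(1/6)*x/3))*exp(3^(2/3)*x/9)


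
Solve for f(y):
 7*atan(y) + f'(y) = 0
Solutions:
 f(y) = C1 - 7*y*atan(y) + 7*log(y^2 + 1)/2


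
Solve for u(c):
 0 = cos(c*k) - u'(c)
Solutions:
 u(c) = C1 + sin(c*k)/k


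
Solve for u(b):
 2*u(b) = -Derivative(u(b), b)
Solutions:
 u(b) = C1*exp(-2*b)


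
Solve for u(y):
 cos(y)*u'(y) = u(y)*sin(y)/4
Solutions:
 u(y) = C1/cos(y)^(1/4)


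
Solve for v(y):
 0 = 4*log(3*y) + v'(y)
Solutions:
 v(y) = C1 - 4*y*log(y) - y*log(81) + 4*y


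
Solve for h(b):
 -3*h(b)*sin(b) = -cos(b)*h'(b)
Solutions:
 h(b) = C1/cos(b)^3


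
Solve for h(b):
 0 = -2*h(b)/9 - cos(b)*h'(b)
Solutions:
 h(b) = C1*(sin(b) - 1)^(1/9)/(sin(b) + 1)^(1/9)


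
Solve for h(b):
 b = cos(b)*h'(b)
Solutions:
 h(b) = C1 + Integral(b/cos(b), b)


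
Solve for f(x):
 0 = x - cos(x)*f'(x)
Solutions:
 f(x) = C1 + Integral(x/cos(x), x)


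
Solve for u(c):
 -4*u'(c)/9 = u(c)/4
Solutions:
 u(c) = C1*exp(-9*c/16)


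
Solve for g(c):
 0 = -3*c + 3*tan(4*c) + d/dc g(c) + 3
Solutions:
 g(c) = C1 + 3*c^2/2 - 3*c + 3*log(cos(4*c))/4


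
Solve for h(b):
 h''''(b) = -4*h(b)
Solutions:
 h(b) = (C1*sin(b) + C2*cos(b))*exp(-b) + (C3*sin(b) + C4*cos(b))*exp(b)


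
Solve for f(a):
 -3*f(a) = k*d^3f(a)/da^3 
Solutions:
 f(a) = C1*exp(3^(1/3)*a*(-1/k)^(1/3)) + C2*exp(a*(-1/k)^(1/3)*(-3^(1/3) + 3^(5/6)*I)/2) + C3*exp(-a*(-1/k)^(1/3)*(3^(1/3) + 3^(5/6)*I)/2)


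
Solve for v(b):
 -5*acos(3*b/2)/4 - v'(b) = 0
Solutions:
 v(b) = C1 - 5*b*acos(3*b/2)/4 + 5*sqrt(4 - 9*b^2)/12


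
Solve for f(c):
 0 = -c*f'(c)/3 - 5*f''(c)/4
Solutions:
 f(c) = C1 + C2*erf(sqrt(30)*c/15)


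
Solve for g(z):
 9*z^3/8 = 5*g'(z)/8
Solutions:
 g(z) = C1 + 9*z^4/20


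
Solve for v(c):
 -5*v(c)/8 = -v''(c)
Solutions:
 v(c) = C1*exp(-sqrt(10)*c/4) + C2*exp(sqrt(10)*c/4)


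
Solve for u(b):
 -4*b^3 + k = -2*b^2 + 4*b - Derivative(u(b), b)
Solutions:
 u(b) = C1 + b^4 - 2*b^3/3 + 2*b^2 - b*k


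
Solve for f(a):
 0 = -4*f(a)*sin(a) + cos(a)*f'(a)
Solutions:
 f(a) = C1/cos(a)^4


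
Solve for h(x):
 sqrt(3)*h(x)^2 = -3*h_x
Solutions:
 h(x) = 3/(C1 + sqrt(3)*x)


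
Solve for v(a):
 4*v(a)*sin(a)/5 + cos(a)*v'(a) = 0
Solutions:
 v(a) = C1*cos(a)^(4/5)


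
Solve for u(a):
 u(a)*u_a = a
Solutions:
 u(a) = -sqrt(C1 + a^2)
 u(a) = sqrt(C1 + a^2)


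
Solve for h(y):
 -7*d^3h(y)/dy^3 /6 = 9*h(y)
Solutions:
 h(y) = C3*exp(-3*2^(1/3)*7^(2/3)*y/7) + (C1*sin(3*2^(1/3)*sqrt(3)*7^(2/3)*y/14) + C2*cos(3*2^(1/3)*sqrt(3)*7^(2/3)*y/14))*exp(3*2^(1/3)*7^(2/3)*y/14)


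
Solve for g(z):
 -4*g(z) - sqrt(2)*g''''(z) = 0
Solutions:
 g(z) = (C1*sin(2^(7/8)*z/2) + C2*cos(2^(7/8)*z/2))*exp(-2^(7/8)*z/2) + (C3*sin(2^(7/8)*z/2) + C4*cos(2^(7/8)*z/2))*exp(2^(7/8)*z/2)


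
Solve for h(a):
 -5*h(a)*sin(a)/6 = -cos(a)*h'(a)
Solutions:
 h(a) = C1/cos(a)^(5/6)


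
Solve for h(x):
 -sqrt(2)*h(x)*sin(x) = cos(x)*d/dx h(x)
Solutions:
 h(x) = C1*cos(x)^(sqrt(2))


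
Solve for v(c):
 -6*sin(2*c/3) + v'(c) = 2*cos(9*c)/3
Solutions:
 v(c) = C1 + 2*sin(9*c)/27 - 9*cos(2*c/3)


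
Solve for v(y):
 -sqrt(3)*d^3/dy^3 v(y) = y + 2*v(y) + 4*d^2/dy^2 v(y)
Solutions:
 v(y) = C1*exp(y*(-8*sqrt(3) + 16/(sqrt(627) + 145*sqrt(3)/9)^(1/3) + 3*(sqrt(627) + 145*sqrt(3)/9)^(1/3))/18)*sin(sqrt(3)*y*(-3*(sqrt(627) + 145*sqrt(3)/9)^(1/3) + 16/(sqrt(627) + 145*sqrt(3)/9)^(1/3))/18) + C2*exp(y*(-8*sqrt(3) + 16/(sqrt(627) + 145*sqrt(3)/9)^(1/3) + 3*(sqrt(627) + 145*sqrt(3)/9)^(1/3))/18)*cos(sqrt(3)*y*(-3*(sqrt(627) + 145*sqrt(3)/9)^(1/3) + 16/(sqrt(627) + 145*sqrt(3)/9)^(1/3))/18) + C3*exp(-y*(16/(sqrt(627) + 145*sqrt(3)/9)^(1/3) + 4*sqrt(3) + 3*(sqrt(627) + 145*sqrt(3)/9)^(1/3))/9) - y/2


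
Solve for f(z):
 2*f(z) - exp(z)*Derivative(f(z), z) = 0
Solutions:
 f(z) = C1*exp(-2*exp(-z))


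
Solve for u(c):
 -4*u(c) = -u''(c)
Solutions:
 u(c) = C1*exp(-2*c) + C2*exp(2*c)


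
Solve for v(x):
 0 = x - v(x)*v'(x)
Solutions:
 v(x) = -sqrt(C1 + x^2)
 v(x) = sqrt(C1 + x^2)


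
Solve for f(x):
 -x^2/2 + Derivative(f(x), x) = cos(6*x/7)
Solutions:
 f(x) = C1 + x^3/6 + 7*sin(6*x/7)/6


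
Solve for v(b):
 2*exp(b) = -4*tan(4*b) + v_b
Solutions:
 v(b) = C1 + 2*exp(b) - log(cos(4*b))


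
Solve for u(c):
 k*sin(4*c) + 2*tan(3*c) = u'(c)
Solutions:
 u(c) = C1 - k*cos(4*c)/4 - 2*log(cos(3*c))/3


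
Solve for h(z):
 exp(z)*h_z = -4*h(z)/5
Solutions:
 h(z) = C1*exp(4*exp(-z)/5)


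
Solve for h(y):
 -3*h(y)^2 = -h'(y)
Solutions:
 h(y) = -1/(C1 + 3*y)


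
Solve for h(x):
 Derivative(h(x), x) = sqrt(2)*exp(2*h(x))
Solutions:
 h(x) = log(-sqrt(-1/(C1 + sqrt(2)*x))) - log(2)/2
 h(x) = log(-1/(C1 + sqrt(2)*x))/2 - log(2)/2


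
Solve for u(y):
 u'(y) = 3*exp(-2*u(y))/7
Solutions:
 u(y) = log(-sqrt(C1 + 42*y)) - log(7)
 u(y) = log(C1 + 42*y)/2 - log(7)


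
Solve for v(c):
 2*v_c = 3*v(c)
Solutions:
 v(c) = C1*exp(3*c/2)


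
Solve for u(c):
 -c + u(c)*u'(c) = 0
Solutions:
 u(c) = -sqrt(C1 + c^2)
 u(c) = sqrt(C1 + c^2)


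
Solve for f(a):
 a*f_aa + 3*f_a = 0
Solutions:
 f(a) = C1 + C2/a^2


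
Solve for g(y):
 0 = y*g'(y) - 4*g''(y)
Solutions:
 g(y) = C1 + C2*erfi(sqrt(2)*y/4)


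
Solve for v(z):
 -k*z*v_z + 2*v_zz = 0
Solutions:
 v(z) = Piecewise((-sqrt(pi)*C1*erf(z*sqrt(-k)/2)/sqrt(-k) - C2, (k > 0) | (k < 0)), (-C1*z - C2, True))


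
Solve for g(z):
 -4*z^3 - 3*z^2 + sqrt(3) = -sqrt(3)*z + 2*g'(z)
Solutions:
 g(z) = C1 - z^4/2 - z^3/2 + sqrt(3)*z^2/4 + sqrt(3)*z/2


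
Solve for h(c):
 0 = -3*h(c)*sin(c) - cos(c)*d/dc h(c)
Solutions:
 h(c) = C1*cos(c)^3


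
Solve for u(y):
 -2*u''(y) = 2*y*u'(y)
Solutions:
 u(y) = C1 + C2*erf(sqrt(2)*y/2)


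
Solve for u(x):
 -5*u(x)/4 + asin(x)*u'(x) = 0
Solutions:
 u(x) = C1*exp(5*Integral(1/asin(x), x)/4)


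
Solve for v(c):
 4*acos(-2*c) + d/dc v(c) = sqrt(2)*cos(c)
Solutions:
 v(c) = C1 - 4*c*acos(-2*c) - 2*sqrt(1 - 4*c^2) + sqrt(2)*sin(c)
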